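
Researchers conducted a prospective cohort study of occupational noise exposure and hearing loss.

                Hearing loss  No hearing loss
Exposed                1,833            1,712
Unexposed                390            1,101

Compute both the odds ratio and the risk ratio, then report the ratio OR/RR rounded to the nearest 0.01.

1.53

Cells: a = 1833, b = 1712, c = 390, d = 1101.
OR = (1833·1101)/(1712·390) = 2018133/667680 = 3.02261
Risk in exposed = 1833/3545 = 0.51707; risk in unexposed = 390/1491 = 0.26157; RR = 1.97678
OR/RR = 3.02261 / 1.97678 = 1.52905
The outcome is not rare, so the OR lies further from 1 than the RR.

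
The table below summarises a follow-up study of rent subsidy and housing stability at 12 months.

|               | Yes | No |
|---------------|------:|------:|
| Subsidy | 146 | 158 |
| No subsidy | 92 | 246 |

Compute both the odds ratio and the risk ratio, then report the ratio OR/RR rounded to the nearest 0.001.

Cells: a = 146, b = 158, c = 92, d = 246.
OR = (146·246)/(158·92) = 35916/14536 = 2.47083
Risk in exposed = 146/304 = 0.48026; risk in unexposed = 92/338 = 0.27219; RR = 1.76445
OR/RR = 2.47083 / 1.76445 = 1.40034
The outcome is not rare, so the OR lies further from 1 than the RR.

1.400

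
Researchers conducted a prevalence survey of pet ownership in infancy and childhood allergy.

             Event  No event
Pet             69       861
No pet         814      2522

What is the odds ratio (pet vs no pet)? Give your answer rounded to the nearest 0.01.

0.25

Cells: a = 69, b = 861, c = 814, d = 2522.
OR = (a·d)/(b·c) = (69 × 2522) / (861 × 814) = 174018 / 700854 = 0.24829
Exposure is associated with lower odds of childhood allergy (OR = 0.25 < 1).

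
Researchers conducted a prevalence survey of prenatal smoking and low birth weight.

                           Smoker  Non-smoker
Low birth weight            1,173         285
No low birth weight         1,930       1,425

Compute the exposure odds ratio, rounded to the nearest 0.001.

3.039

Reading the table with exposure as columns: a = 1173 (Smoker, case), b = 1930 (Smoker, non-case), c = 285 (Non-smoker, case), d = 1425.
OR = (a·d)/(b·c) = (1173 × 1425) / (1930 × 285) = 1671525 / 550050 = 3.03886
The odds of low birth weight are about 3.04 times as high in the smoker group.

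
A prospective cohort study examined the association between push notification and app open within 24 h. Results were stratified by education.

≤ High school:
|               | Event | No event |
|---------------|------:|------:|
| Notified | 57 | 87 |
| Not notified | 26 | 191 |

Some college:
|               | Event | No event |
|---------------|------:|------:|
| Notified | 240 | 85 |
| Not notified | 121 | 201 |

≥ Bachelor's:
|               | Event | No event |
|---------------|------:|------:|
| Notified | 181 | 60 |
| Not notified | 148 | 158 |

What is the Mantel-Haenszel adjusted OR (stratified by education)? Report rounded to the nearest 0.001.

4.089

OR_MH = Σ(aᵢdᵢ/nᵢ) / Σ(bᵢcᵢ/nᵢ), where nᵢ is the stratum total.
Stratum 1 (≤ High school): n = 361; a·d/n = 57·191/361 = 30.1579; b·c/n = 87·26/361 = 6.2659
Stratum 2 (Some college): n = 647; a·d/n = 240·201/647 = 74.5595; b·c/n = 85·121/647 = 15.8964
Stratum 3 (≥ Bachelor's): n = 547; a·d/n = 181·158/547 = 52.2815; b·c/n = 60·148/547 = 16.2340
OR_MH = (30.1579 + 74.5595 + 52.2815) / (6.2659 + 15.8964 + 16.2340) = 156.9989 / 38.3964 = 4.08890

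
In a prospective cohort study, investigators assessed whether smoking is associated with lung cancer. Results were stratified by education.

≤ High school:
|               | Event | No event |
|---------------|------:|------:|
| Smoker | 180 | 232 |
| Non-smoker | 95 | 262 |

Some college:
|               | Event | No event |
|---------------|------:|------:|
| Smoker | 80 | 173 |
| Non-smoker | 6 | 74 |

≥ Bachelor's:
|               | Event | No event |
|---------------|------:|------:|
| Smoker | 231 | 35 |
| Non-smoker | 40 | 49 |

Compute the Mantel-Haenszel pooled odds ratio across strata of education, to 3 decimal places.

OR_MH = Σ(aᵢdᵢ/nᵢ) / Σ(bᵢcᵢ/nᵢ), where nᵢ is the stratum total.
Stratum 1 (≤ High school): n = 769; a·d/n = 180·262/769 = 61.3264; b·c/n = 232·95/769 = 28.6606
Stratum 2 (Some college): n = 333; a·d/n = 80·74/333 = 17.7778; b·c/n = 173·6/333 = 3.1171
Stratum 3 (≥ Bachelor's): n = 355; a·d/n = 231·49/355 = 31.8845; b·c/n = 35·40/355 = 3.9437
OR_MH = (61.3264 + 17.7778 + 31.8845) / (28.6606 + 3.1171 + 3.9437) = 110.9887 / 35.7214 = 3.10707

3.107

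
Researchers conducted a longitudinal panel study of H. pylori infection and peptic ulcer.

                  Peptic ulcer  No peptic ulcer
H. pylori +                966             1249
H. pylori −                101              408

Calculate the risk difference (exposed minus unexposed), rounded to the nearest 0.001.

Cells: a = 966, b = 1249, c = 101, d = 408.
Risk in exposed = 966/2215 = 0.436117; risk in unexposed = 101/509 = 0.198428.
Risk difference = 0.436117 − 0.198428 = 0.237689

0.238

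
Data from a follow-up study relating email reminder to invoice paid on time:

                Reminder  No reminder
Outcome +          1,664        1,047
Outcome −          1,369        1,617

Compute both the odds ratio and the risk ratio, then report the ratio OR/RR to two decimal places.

1.34

Reading the table with exposure as columns: a = 1664 (Reminder, case), b = 1369 (Reminder, non-case), c = 1047 (No reminder, case), d = 1617.
OR = (1664·1617)/(1369·1047) = 2690688/1433343 = 1.87721
Risk in exposed = 1664/3033 = 0.54863; risk in unexposed = 1047/2664 = 0.39302; RR = 1.39595
OR/RR = 1.87721 / 1.39595 = 1.34476
The outcome is not rare, so the OR lies further from 1 than the RR.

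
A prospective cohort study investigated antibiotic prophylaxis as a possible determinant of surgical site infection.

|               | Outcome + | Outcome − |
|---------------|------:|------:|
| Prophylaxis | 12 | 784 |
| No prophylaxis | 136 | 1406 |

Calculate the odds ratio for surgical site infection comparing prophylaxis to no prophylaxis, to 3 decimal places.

0.158

Cells: a = 12, b = 784, c = 136, d = 1406.
OR = (a·d)/(b·c) = (12 × 1406) / (784 × 136) = 16872 / 106624 = 0.15824
Exposure is associated with lower odds of surgical site infection (OR = 0.16 < 1).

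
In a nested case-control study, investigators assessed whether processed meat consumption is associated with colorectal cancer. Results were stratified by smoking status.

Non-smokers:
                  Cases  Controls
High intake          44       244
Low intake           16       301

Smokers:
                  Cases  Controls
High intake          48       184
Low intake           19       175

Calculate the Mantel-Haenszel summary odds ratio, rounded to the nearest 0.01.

OR_MH = Σ(aᵢdᵢ/nᵢ) / Σ(bᵢcᵢ/nᵢ), where nᵢ is the stratum total.
Stratum 1 (Non-smokers): n = 605; a·d/n = 44·301/605 = 21.8909; b·c/n = 244·16/605 = 6.4529
Stratum 2 (Smokers): n = 426; a·d/n = 48·175/426 = 19.7183; b·c/n = 184·19/426 = 8.2066
OR_MH = (21.8909 + 19.7183) / (6.4529 + 8.2066) = 41.6092 / 14.6595 = 2.83839

2.84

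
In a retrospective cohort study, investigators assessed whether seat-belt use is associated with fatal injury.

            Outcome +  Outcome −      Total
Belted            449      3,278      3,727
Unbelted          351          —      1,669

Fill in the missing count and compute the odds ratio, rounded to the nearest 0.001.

The missing cell is in the unexposed row: 1669 − 351 = 1318.
So a = 449, b = 3278, c = 351, d = 1318.
OR = (a·d)/(b·c) = (449 × 1318) / (3278 × 351) = 591782 / 1150578 = 0.51433

0.514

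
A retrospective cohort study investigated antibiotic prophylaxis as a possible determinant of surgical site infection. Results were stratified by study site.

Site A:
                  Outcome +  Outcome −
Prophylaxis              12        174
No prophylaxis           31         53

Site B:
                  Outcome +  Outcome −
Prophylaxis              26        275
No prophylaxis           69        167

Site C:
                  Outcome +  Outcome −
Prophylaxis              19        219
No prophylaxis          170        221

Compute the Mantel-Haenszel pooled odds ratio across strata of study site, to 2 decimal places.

OR_MH = Σ(aᵢdᵢ/nᵢ) / Σ(bᵢcᵢ/nᵢ), where nᵢ is the stratum total.
Stratum 1 (Site A): n = 270; a·d/n = 12·53/270 = 2.3556; b·c/n = 174·31/270 = 19.9778
Stratum 2 (Site B): n = 537; a·d/n = 26·167/537 = 8.0857; b·c/n = 275·69/537 = 35.3352
Stratum 3 (Site C): n = 629; a·d/n = 19·221/629 = 6.6757; b·c/n = 219·170/629 = 59.1892
OR_MH = (2.3556 + 8.0857 + 6.6757) / (19.9778 + 35.3352 + 59.1892) = 17.1169 / 114.5022 = 0.14949

0.15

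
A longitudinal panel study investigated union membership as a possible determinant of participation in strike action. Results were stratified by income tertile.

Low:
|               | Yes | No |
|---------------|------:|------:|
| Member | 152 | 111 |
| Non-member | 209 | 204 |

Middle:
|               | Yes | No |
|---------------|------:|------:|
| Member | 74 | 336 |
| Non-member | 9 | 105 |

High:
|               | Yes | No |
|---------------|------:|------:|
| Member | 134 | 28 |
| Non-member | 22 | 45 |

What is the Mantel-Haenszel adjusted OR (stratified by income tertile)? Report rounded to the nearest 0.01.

OR_MH = Σ(aᵢdᵢ/nᵢ) / Σ(bᵢcᵢ/nᵢ), where nᵢ is the stratum total.
Stratum 1 (Low): n = 676; a·d/n = 152·204/676 = 45.8698; b·c/n = 111·209/676 = 34.3180
Stratum 2 (Middle): n = 524; a·d/n = 74·105/524 = 14.8282; b·c/n = 336·9/524 = 5.7710
Stratum 3 (High): n = 229; a·d/n = 134·45/229 = 26.3319; b·c/n = 28·22/229 = 2.6900
OR_MH = (45.8698 + 14.8282 + 26.3319) / (34.3180 + 5.7710 + 2.6900) = 87.0299 / 42.7790 = 2.03441

2.03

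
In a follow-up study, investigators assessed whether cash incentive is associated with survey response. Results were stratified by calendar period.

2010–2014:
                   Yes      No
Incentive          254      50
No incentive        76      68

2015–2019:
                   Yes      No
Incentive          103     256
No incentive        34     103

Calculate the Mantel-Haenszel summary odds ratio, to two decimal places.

2.30

OR_MH = Σ(aᵢdᵢ/nᵢ) / Σ(bᵢcᵢ/nᵢ), where nᵢ is the stratum total.
Stratum 1 (2010–2014): n = 448; a·d/n = 254·68/448 = 38.5536; b·c/n = 50·76/448 = 8.4821
Stratum 2 (2015–2019): n = 496; a·d/n = 103·103/496 = 21.3891; b·c/n = 256·34/496 = 17.5484
OR_MH = (38.5536 + 21.3891) / (8.4821 + 17.5484) = 59.9427 / 26.0305 = 2.30278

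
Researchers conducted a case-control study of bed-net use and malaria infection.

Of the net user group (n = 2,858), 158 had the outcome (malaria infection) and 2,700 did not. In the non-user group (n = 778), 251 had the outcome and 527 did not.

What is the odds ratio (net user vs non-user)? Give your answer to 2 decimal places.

0.12

From the description: a = 158, b = 2700, c = 251, d = 527.
OR = (a·d)/(b·c) = (158 × 527) / (2700 × 251) = 83266 / 677700 = 0.12287
Exposure is associated with lower odds of malaria infection (OR = 0.12 < 1).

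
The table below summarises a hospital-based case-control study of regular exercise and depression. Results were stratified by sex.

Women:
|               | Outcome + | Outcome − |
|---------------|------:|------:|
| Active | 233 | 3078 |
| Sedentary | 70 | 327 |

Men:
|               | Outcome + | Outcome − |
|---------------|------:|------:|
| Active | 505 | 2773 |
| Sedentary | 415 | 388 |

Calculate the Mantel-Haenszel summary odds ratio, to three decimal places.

OR_MH = Σ(aᵢdᵢ/nᵢ) / Σ(bᵢcᵢ/nᵢ), where nᵢ is the stratum total.
Stratum 1 (Women): n = 3708; a·d/n = 233·327/3708 = 20.5477; b·c/n = 3078·70/3708 = 58.1068
Stratum 2 (Men): n = 4081; a·d/n = 505·388/4081 = 48.0127; b·c/n = 2773·415/4081 = 281.9885
OR_MH = (20.5477 + 48.0127) / (58.1068 + 281.9885) = 68.5605 / 340.0953 = 0.20159

0.202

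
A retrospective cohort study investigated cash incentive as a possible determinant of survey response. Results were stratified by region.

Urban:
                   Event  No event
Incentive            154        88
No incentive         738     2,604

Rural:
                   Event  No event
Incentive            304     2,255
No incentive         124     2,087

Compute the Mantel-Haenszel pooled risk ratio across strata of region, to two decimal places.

2.45

RR_MH = Σ(aᵢ·n₀ᵢ/nᵢ) / Σ(cᵢ·n₁ᵢ/nᵢ), with n₁ᵢ = aᵢ+bᵢ (exposed), n₀ᵢ = cᵢ+dᵢ (unexposed), nᵢ = n₁ᵢ+n₀ᵢ.
Stratum 1 (Urban): n₁ = 242, n₀ = 3342, n = 3584; a·n₀/n = 154·3342/3584 = 143.6016; c·n₁/n = 738·242/3584 = 49.8315
Stratum 2 (Rural): n₁ = 2559, n₀ = 2211, n = 4770; a·n₀/n = 304·2211/4770 = 140.9107; c·n₁/n = 124·2559/4770 = 66.5233
RR_MH = (143.6016 + 140.9107) / (49.8315 + 66.5233) = 284.5123 / 116.3547 = 2.44521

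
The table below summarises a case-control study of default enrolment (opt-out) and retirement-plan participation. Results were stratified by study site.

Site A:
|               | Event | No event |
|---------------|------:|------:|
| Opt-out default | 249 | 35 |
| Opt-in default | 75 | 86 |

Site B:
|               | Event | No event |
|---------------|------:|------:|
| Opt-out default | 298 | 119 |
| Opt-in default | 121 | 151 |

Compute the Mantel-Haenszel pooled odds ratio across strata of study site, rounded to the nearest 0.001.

OR_MH = Σ(aᵢdᵢ/nᵢ) / Σ(bᵢcᵢ/nᵢ), where nᵢ is the stratum total.
Stratum 1 (Site A): n = 445; a·d/n = 249·86/445 = 48.1213; b·c/n = 35·75/445 = 5.8989
Stratum 2 (Site B): n = 689; a·d/n = 298·151/689 = 65.3091; b·c/n = 119·121/689 = 20.8984
OR_MH = (48.1213 + 65.3091) / (5.8989 + 20.8984) = 113.4305 / 26.7973 = 4.23291

4.233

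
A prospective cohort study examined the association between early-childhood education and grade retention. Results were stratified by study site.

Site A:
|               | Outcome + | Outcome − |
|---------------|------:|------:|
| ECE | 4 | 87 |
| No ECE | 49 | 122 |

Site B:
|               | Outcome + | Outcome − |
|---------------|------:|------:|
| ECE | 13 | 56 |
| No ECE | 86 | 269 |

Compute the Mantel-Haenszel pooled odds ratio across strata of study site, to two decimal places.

0.37

OR_MH = Σ(aᵢdᵢ/nᵢ) / Σ(bᵢcᵢ/nᵢ), where nᵢ is the stratum total.
Stratum 1 (Site A): n = 262; a·d/n = 4·122/262 = 1.8626; b·c/n = 87·49/262 = 16.2710
Stratum 2 (Site B): n = 424; a·d/n = 13·269/424 = 8.2476; b·c/n = 56·86/424 = 11.3585
OR_MH = (1.8626 + 8.2476) / (16.2710 + 11.3585) = 10.1102 / 27.6295 = 0.36592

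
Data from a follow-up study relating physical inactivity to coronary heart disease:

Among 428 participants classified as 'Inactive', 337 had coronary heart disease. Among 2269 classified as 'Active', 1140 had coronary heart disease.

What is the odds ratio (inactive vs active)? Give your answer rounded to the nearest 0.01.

From the description: a = 337, b = 91, c = 1140, d = 1129.
OR = (a·d)/(b·c) = (337 × 1129) / (91 × 1140) = 380473 / 103740 = 3.66756
The odds of coronary heart disease are about 3.67 times as high in the inactive group.

3.67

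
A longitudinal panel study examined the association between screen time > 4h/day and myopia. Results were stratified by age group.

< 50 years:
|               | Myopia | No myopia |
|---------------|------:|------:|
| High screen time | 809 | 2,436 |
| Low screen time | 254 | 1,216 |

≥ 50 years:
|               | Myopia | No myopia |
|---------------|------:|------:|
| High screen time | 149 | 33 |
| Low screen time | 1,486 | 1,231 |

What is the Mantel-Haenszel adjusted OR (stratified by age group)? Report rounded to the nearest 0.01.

1.84

OR_MH = Σ(aᵢdᵢ/nᵢ) / Σ(bᵢcᵢ/nᵢ), where nᵢ is the stratum total.
Stratum 1 (< 50 years): n = 4715; a·d/n = 809·1216/4715 = 208.6414; b·c/n = 2436·254/4715 = 131.2288
Stratum 2 (≥ 50 years): n = 2899; a·d/n = 149·1231/2899 = 63.2697; b·c/n = 33·1486/2899 = 16.9155
OR_MH = (208.6414 + 63.2697) / (131.2288 + 16.9155) = 271.9111 / 148.1443 = 1.83545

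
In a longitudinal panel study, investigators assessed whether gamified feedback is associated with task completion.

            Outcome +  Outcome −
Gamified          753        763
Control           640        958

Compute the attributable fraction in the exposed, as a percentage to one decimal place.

Cells: a = 753, b = 763, c = 640, d = 958.
Risk in exposed = 753/1516 = 0.49670; risk in unexposed = 640/1598 = 0.40050.
RR = 0.49670/0.40050 = 1.24020
AR% = (RR − 1)/RR × 100 = (1.24020 − 1)/1.24020 × 100 = 19.3680%

19.4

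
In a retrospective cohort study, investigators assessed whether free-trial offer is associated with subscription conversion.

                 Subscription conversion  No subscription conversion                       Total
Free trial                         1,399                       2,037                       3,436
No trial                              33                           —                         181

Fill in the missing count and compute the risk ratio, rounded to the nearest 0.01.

2.23

The missing cell is in the unexposed row: 181 − 33 = 148.
So a = 1399, b = 2037, c = 33, d = 148.
RR = [a/(a+b)] / [c/(c+d)] = (1399/3436) / (33/181) = 0.40716/0.18232 = 2.23321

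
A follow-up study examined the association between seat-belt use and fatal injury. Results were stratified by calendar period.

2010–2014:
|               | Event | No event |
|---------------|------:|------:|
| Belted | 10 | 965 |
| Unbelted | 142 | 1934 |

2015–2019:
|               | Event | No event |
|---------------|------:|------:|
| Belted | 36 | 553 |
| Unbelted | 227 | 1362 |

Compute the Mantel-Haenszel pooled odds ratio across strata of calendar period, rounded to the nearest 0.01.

OR_MH = Σ(aᵢdᵢ/nᵢ) / Σ(bᵢcᵢ/nᵢ), where nᵢ is the stratum total.
Stratum 1 (2010–2014): n = 3051; a·d/n = 10·1934/3051 = 6.3389; b·c/n = 965·142/3051 = 44.9131
Stratum 2 (2015–2019): n = 2178; a·d/n = 36·1362/2178 = 22.5124; b·c/n = 553·227/2178 = 57.6359
OR_MH = (6.3389 + 22.5124) / (44.9131 + 57.6359) = 28.8513 / 102.5490 = 0.28134

0.28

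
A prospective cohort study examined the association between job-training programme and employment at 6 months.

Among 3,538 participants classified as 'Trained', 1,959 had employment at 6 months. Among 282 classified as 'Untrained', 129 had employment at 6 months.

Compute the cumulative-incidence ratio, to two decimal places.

From the description: a = 1959, b = 1579, c = 129, d = 153.
Risk in exposed = 1959/3538 = 0.55370; risk in unexposed = 129/282 = 0.45745.
RR = 0.55370 / 0.45745 = 1.21042
The risk among the exposed is 1.21 times that among the unexposed.

1.21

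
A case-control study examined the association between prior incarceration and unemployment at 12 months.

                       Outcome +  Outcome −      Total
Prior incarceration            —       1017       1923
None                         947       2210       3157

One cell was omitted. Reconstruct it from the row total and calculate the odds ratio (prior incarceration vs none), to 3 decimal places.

2.079

The missing cell is in the exposed row: 1923 − 1017 = 906.
So a = 906, b = 1017, c = 947, d = 2210.
OR = (a·d)/(b·c) = (906 × 2210) / (1017 × 947) = 2002260 / 963099 = 2.07898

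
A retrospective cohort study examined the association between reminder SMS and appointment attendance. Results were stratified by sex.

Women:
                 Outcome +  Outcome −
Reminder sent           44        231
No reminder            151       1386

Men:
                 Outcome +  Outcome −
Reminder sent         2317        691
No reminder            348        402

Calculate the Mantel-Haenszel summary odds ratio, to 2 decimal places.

3.38

OR_MH = Σ(aᵢdᵢ/nᵢ) / Σ(bᵢcᵢ/nᵢ), where nᵢ is the stratum total.
Stratum 1 (Women): n = 1812; a·d/n = 44·1386/1812 = 33.6556; b·c/n = 231·151/1812 = 19.2500
Stratum 2 (Men): n = 3758; a·d/n = 2317·402/3758 = 247.8536; b·c/n = 691·348/3758 = 63.9883
OR_MH = (33.6556 + 247.8536) / (19.2500 + 63.9883) = 281.5093 / 83.2383 = 3.38197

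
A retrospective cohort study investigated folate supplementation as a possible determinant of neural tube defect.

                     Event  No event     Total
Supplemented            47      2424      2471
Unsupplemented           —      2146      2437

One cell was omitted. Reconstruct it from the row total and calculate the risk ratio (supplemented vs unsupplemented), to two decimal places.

The missing cell is in the unexposed row: 2437 − 2146 = 291.
So a = 47, b = 2424, c = 291, d = 2146.
RR = [a/(a+b)] / [c/(c+d)] = (47/2471) / (291/2437) = 0.01902/0.11941 = 0.15929

0.16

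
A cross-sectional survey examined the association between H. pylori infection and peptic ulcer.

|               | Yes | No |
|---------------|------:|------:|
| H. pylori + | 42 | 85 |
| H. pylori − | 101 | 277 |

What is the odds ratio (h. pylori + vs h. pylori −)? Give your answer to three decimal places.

1.355

Cells: a = 42, b = 85, c = 101, d = 277.
OR = (a·d)/(b·c) = (42 × 277) / (85 × 101) = 11634 / 8585 = 1.35515
The odds of peptic ulcer are about 1.36 times as high in the h. pylori + group.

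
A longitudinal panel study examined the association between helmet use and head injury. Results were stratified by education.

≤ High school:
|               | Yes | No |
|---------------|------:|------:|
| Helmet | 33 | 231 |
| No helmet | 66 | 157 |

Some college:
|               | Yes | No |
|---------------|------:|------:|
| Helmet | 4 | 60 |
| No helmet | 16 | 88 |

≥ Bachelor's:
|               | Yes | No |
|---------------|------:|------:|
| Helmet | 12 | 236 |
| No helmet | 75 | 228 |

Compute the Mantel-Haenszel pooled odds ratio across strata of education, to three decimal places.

OR_MH = Σ(aᵢdᵢ/nᵢ) / Σ(bᵢcᵢ/nᵢ), where nᵢ is the stratum total.
Stratum 1 (≤ High school): n = 487; a·d/n = 33·157/487 = 10.6386; b·c/n = 231·66/487 = 31.3060
Stratum 2 (Some college): n = 168; a·d/n = 4·88/168 = 2.0952; b·c/n = 60·16/168 = 5.7143
Stratum 3 (≥ Bachelor's): n = 551; a·d/n = 12·228/551 = 4.9655; b·c/n = 236·75/551 = 32.1234
OR_MH = (10.6386 + 2.0952 + 4.9655) / (31.3060 + 5.7143 + 32.1234) = 17.6994 / 69.1437 = 0.25598

0.256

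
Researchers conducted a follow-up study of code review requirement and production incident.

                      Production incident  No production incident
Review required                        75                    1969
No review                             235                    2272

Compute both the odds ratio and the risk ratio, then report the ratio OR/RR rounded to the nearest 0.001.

0.941

Cells: a = 75, b = 1969, c = 235, d = 2272.
OR = (75·2272)/(1969·235) = 170400/462715 = 0.36826
Risk in exposed = 75/2044 = 0.03669; risk in unexposed = 235/2507 = 0.09374; RR = 0.39144
OR/RR = 0.36826 / 0.39144 = 0.94078
The outcome is rare in both groups, so OR ≈ RR (ratio near 1).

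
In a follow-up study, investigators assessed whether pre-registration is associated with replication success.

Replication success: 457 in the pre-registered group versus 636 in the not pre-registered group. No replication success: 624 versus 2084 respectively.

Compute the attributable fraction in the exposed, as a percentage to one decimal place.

From the description: a = 457, b = 624, c = 636, d = 2084.
Risk in exposed = 457/1081 = 0.42276; risk in unexposed = 636/2720 = 0.23382.
RR = 0.42276/0.23382 = 1.80802
AR% = (RR − 1)/RR × 100 = (1.80802 − 1)/1.80802 × 100 = 44.6908%

44.7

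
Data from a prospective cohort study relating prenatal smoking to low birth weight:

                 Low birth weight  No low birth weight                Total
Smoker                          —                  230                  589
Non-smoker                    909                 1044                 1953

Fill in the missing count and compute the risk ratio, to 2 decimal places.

The missing cell is in the exposed row: 589 − 230 = 359.
So a = 359, b = 230, c = 909, d = 1044.
RR = [a/(a+b)] / [c/(c+d)] = (359/589) / (909/1953) = 0.60951/0.46544 = 1.30954

1.31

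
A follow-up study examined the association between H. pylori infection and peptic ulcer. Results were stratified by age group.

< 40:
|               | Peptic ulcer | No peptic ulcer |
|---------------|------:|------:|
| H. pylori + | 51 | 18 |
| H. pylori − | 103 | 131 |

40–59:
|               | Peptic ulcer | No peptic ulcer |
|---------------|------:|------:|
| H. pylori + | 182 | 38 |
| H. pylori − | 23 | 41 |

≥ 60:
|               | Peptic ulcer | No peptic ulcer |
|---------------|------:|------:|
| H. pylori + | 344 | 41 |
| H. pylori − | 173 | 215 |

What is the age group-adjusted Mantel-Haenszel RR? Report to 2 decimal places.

1.99

RR_MH = Σ(aᵢ·n₀ᵢ/nᵢ) / Σ(cᵢ·n₁ᵢ/nᵢ), with n₁ᵢ = aᵢ+bᵢ (exposed), n₀ᵢ = cᵢ+dᵢ (unexposed), nᵢ = n₁ᵢ+n₀ᵢ.
Stratum 1 (< 40): n₁ = 69, n₀ = 234, n = 303; a·n₀/n = 51·234/303 = 39.3861; c·n₁/n = 103·69/303 = 23.4554
Stratum 2 (40–59): n₁ = 220, n₀ = 64, n = 284; a·n₀/n = 182·64/284 = 41.0141; c·n₁/n = 23·220/284 = 17.8169
Stratum 3 (≥ 60): n₁ = 385, n₀ = 388, n = 773; a·n₀/n = 344·388/773 = 172.6675; c·n₁/n = 173·385/773 = 86.1643
RR_MH = (39.3861 + 41.0141 + 172.6675) / (23.4554 + 17.8169 + 86.1643) = 253.0678 / 127.4366 = 1.98583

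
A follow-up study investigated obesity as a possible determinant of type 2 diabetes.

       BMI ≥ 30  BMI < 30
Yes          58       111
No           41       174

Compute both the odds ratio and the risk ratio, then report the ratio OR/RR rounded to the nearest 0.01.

Reading the table with exposure as columns: a = 58 (BMI ≥ 30, case), b = 41 (BMI ≥ 30, non-case), c = 111 (BMI < 30, case), d = 174.
OR = (58·174)/(41·111) = 10092/4551 = 2.21753
Risk in exposed = 58/99 = 0.58586; risk in unexposed = 111/285 = 0.38947; RR = 1.50423
OR/RR = 2.21753 / 1.50423 = 1.47420
The outcome is not rare, so the OR lies further from 1 than the RR.

1.47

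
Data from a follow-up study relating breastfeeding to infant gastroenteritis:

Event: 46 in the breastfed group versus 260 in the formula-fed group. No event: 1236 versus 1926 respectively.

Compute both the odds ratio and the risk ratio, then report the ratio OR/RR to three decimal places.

From the description: a = 46, b = 1236, c = 260, d = 1926.
OR = (46·1926)/(1236·260) = 88596/321360 = 0.27569
Risk in exposed = 46/1282 = 0.03588; risk in unexposed = 260/2186 = 0.11894; RR = 0.30168
OR/RR = 0.27569 / 0.30168 = 0.91385
The outcome is not rare, so the OR lies further from 1 than the RR.

0.914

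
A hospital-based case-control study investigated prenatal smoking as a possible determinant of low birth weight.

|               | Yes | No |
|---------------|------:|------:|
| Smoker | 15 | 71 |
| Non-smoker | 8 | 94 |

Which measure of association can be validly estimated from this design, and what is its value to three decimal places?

2.482

Cells: a = 15, b = 71, c = 8, d = 94.
This is a hospital-based case-control study: participants were sampled on outcome status, so risks in the source population cannot be estimated directly — relative risk is not valid here. The odds ratio is the appropriate measure.
OR = (a·d)/(b·c) = (15 × 94) / (71 × 8) = 1410 / 568 = 2.48239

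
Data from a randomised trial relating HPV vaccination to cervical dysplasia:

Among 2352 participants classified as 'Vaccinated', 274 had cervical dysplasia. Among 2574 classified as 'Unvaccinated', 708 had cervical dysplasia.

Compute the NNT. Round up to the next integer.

Risk in treated group = 274/2352 = 0.11650; risk in control = 708/2574 = 0.27506.
Absolute risk reduction = 0.27506 − 0.11650 = 0.15856
NNT = 1 / ARR = 1 / 0.15856 = 6.307 → round up → 7

7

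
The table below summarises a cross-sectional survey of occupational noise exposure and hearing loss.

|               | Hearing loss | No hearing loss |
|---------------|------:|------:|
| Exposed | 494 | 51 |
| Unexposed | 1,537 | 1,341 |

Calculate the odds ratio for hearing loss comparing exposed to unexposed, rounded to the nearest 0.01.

8.45

Cells: a = 494, b = 51, c = 1537, d = 1341.
OR = (a·d)/(b·c) = (494 × 1341) / (51 × 1537) = 662454 / 78387 = 8.45107
The odds of hearing loss are about 8.45 times as high in the exposed group.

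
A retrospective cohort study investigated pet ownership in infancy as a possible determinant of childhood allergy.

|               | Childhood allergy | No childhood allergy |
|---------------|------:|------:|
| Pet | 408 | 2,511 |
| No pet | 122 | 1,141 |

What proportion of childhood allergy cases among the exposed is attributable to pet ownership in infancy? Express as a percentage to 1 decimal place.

30.9

Cells: a = 408, b = 2511, c = 122, d = 1141.
Risk in exposed = 408/2919 = 0.13977; risk in unexposed = 122/1263 = 0.09660.
RR = 0.13977/0.09660 = 1.44700
AR% = (RR − 1)/RR × 100 = (1.44700 − 1)/1.44700 × 100 = 30.8917%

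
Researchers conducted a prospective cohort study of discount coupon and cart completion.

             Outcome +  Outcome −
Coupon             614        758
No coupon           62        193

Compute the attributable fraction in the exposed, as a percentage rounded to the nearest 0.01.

Cells: a = 614, b = 758, c = 62, d = 193.
Risk in exposed = 614/1372 = 0.44752; risk in unexposed = 62/255 = 0.24314.
RR = 0.44752/0.24314 = 1.84061
AR% = (RR − 1)/RR × 100 = (1.84061 − 1)/1.84061 × 100 = 45.6703%

45.67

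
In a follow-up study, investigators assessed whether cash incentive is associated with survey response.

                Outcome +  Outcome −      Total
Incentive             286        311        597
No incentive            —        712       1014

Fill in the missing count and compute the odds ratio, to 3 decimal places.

2.168

The missing cell is in the unexposed row: 1014 − 712 = 302.
So a = 286, b = 311, c = 302, d = 712.
OR = (a·d)/(b·c) = (286 × 712) / (311 × 302) = 203632 / 93922 = 2.16810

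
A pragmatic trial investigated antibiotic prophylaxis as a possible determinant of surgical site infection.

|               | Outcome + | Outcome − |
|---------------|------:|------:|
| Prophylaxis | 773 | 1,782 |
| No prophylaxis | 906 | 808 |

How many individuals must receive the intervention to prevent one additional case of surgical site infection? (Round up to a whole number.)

5

Risk in treated group = 773/2555 = 0.30254; risk in control = 906/1714 = 0.52859.
Absolute risk reduction = 0.52859 − 0.30254 = 0.22604
NNT = 1 / ARR = 1 / 0.22604 = 4.424 → round up → 5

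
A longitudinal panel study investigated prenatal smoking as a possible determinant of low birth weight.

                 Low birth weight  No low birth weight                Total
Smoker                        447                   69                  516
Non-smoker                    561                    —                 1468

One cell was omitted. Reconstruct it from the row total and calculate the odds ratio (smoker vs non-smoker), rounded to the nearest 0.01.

10.47

The missing cell is in the unexposed row: 1468 − 561 = 907.
So a = 447, b = 69, c = 561, d = 907.
OR = (a·d)/(b·c) = (447 × 907) / (69 × 561) = 405429 / 38709 = 10.47377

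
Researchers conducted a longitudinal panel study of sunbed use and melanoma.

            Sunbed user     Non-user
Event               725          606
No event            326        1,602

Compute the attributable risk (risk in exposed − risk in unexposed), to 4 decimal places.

0.4154

Reading the table with exposure as columns: a = 725 (Sunbed user, case), b = 326 (Sunbed user, non-case), c = 606 (Non-user, case), d = 1602.
Risk in exposed = 725/1051 = 0.689819; risk in unexposed = 606/2208 = 0.274457.
Risk difference = 0.689819 − 0.274457 = 0.415363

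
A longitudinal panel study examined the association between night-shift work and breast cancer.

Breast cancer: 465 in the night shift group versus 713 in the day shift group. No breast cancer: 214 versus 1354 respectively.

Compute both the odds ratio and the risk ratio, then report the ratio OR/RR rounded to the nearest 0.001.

From the description: a = 465, b = 214, c = 713, d = 1354.
OR = (465·1354)/(214·713) = 629610/152582 = 4.12637
Risk in exposed = 465/679 = 0.68483; risk in unexposed = 713/2067 = 0.34494; RR = 1.98534
OR/RR = 4.12637 / 1.98534 = 2.07842
The outcome is not rare, so the OR lies further from 1 than the RR.

2.078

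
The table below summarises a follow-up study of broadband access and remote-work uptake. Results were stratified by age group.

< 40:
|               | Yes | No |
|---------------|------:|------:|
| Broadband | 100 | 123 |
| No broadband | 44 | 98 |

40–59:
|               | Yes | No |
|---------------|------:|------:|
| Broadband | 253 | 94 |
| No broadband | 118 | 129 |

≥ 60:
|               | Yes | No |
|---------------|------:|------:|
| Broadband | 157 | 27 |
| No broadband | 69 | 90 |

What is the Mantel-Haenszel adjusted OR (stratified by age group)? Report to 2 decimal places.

OR_MH = Σ(aᵢdᵢ/nᵢ) / Σ(bᵢcᵢ/nᵢ), where nᵢ is the stratum total.
Stratum 1 (< 40): n = 365; a·d/n = 100·98/365 = 26.8493; b·c/n = 123·44/365 = 14.8274
Stratum 2 (40–59): n = 594; a·d/n = 253·129/594 = 54.9444; b·c/n = 94·118/594 = 18.6734
Stratum 3 (≥ 60): n = 343; a·d/n = 157·90/343 = 41.1953; b·c/n = 27·69/343 = 5.4315
OR_MH = (26.8493 + 54.9444 + 41.1953) / (14.8274 + 18.6734 + 5.4315) = 122.9891 / 38.9323 = 3.15905

3.16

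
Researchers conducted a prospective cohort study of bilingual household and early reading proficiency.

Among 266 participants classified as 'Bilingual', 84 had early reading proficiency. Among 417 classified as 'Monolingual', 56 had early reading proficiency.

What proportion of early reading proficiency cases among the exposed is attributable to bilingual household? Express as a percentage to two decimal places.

57.47

From the description: a = 84, b = 182, c = 56, d = 361.
Risk in exposed = 84/266 = 0.31579; risk in unexposed = 56/417 = 0.13429.
RR = 0.31579/0.13429 = 2.35150
AR% = (RR − 1)/RR × 100 = (2.35150 − 1)/2.35150 × 100 = 57.4740%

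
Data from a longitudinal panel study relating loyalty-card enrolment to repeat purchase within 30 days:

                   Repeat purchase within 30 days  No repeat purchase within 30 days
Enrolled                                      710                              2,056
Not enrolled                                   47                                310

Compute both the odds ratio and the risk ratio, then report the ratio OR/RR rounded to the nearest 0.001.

Cells: a = 710, b = 2056, c = 47, d = 310.
OR = (710·310)/(2056·47) = 220100/96632 = 2.27771
Risk in exposed = 710/2766 = 0.25669; risk in unexposed = 47/357 = 0.13165; RR = 1.94974
OR/RR = 2.27771 / 1.94974 = 1.16821
The outcome is not rare, so the OR lies further from 1 than the RR.

1.168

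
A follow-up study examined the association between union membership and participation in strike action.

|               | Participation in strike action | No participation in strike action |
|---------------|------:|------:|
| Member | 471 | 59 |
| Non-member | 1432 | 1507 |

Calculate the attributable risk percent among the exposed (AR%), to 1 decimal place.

45.2

Cells: a = 471, b = 59, c = 1432, d = 1507.
Risk in exposed = 471/530 = 0.88868; risk in unexposed = 1432/2939 = 0.48724.
RR = 0.88868/0.48724 = 1.82390
AR% = (RR − 1)/RR × 100 = (1.82390 − 1)/1.82390 × 100 = 45.1725%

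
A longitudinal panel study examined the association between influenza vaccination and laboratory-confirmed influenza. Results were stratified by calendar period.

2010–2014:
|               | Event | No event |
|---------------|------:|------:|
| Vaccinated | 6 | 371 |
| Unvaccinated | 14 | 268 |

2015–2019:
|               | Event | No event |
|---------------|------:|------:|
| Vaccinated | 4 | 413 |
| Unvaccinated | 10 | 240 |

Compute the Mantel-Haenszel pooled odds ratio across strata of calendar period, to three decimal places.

OR_MH = Σ(aᵢdᵢ/nᵢ) / Σ(bᵢcᵢ/nᵢ), where nᵢ is the stratum total.
Stratum 1 (2010–2014): n = 659; a·d/n = 6·268/659 = 2.4401; b·c/n = 371·14/659 = 7.8816
Stratum 2 (2015–2019): n = 667; a·d/n = 4·240/667 = 1.4393; b·c/n = 413·10/667 = 6.1919
OR_MH = (2.4401 + 1.4393) / (7.8816 + 6.1919) = 3.8793 / 14.0735 = 0.27565

0.276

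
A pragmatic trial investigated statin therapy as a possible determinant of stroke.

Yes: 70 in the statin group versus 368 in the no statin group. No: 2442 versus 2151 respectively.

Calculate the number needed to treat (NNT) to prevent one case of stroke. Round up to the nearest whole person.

Risk in treated group = 70/2512 = 0.02787; risk in control = 368/2519 = 0.14609.
Absolute risk reduction = 0.14609 − 0.02787 = 0.11822
NNT = 1 / ARR = 1 / 0.11822 = 8.459 → round up → 9

9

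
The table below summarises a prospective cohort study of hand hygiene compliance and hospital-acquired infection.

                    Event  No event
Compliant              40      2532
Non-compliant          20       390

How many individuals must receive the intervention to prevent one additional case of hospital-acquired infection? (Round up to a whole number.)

Risk in treated group = 40/2572 = 0.01555; risk in control = 20/410 = 0.04878.
Absolute risk reduction = 0.04878 − 0.01555 = 0.03323
NNT = 1 / ARR = 1 / 0.03323 = 30.095 → round up → 31

31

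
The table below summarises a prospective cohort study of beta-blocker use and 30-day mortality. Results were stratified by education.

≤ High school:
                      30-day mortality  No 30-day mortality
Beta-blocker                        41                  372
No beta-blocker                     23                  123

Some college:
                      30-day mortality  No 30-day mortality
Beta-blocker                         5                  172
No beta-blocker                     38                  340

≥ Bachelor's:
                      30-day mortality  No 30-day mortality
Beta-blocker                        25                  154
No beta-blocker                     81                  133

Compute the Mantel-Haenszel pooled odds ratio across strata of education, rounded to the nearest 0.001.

0.349

OR_MH = Σ(aᵢdᵢ/nᵢ) / Σ(bᵢcᵢ/nᵢ), where nᵢ is the stratum total.
Stratum 1 (≤ High school): n = 559; a·d/n = 41·123/559 = 9.0215; b·c/n = 372·23/559 = 15.3059
Stratum 2 (Some college): n = 555; a·d/n = 5·340/555 = 3.0631; b·c/n = 172·38/555 = 11.7766
Stratum 3 (≥ Bachelor's): n = 393; a·d/n = 25·133/393 = 8.4606; b·c/n = 154·81/393 = 31.7405
OR_MH = (9.0215 + 3.0631 + 8.4606) / (15.3059 + 11.7766 + 31.7405) = 20.5451 / 58.8229 = 0.34927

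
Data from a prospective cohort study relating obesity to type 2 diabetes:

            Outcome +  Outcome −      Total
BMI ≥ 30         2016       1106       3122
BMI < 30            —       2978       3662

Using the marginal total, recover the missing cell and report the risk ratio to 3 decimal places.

3.457

The missing cell is in the unexposed row: 3662 − 2978 = 684.
So a = 2016, b = 1106, c = 684, d = 2978.
RR = [a/(a+b)] / [c/(c+d)] = (2016/3122) / (684/3662) = 0.64574/0.18678 = 3.45716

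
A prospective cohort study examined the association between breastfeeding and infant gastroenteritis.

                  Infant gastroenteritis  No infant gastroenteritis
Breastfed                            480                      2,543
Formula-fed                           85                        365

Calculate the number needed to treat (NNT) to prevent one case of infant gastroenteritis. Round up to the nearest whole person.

34

Risk in treated group = 480/3023 = 0.15878; risk in control = 85/450 = 0.18889.
Absolute risk reduction = 0.18889 − 0.15878 = 0.03011
NNT = 1 / ARR = 1 / 0.03011 = 33.216 → round up → 34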